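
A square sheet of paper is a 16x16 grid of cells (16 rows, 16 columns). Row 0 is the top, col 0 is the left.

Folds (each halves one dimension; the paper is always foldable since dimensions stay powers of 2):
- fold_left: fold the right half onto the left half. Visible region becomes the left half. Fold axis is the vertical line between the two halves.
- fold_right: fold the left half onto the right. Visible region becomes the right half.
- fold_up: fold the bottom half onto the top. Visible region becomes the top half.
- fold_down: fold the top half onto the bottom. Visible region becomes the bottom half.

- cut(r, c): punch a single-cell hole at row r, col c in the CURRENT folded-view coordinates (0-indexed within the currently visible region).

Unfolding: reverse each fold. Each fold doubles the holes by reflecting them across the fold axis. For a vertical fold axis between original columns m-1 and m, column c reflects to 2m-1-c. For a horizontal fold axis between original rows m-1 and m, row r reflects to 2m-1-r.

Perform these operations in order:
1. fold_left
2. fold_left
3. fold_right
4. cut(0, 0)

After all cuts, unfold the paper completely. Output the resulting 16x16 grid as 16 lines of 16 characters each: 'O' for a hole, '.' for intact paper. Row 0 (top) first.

Answer: .OO..OO..OO..OO.
................
................
................
................
................
................
................
................
................
................
................
................
................
................
................

Derivation:
Op 1 fold_left: fold axis v@8; visible region now rows[0,16) x cols[0,8) = 16x8
Op 2 fold_left: fold axis v@4; visible region now rows[0,16) x cols[0,4) = 16x4
Op 3 fold_right: fold axis v@2; visible region now rows[0,16) x cols[2,4) = 16x2
Op 4 cut(0, 0): punch at orig (0,2); cuts so far [(0, 2)]; region rows[0,16) x cols[2,4) = 16x2
Unfold 1 (reflect across v@2): 2 holes -> [(0, 1), (0, 2)]
Unfold 2 (reflect across v@4): 4 holes -> [(0, 1), (0, 2), (0, 5), (0, 6)]
Unfold 3 (reflect across v@8): 8 holes -> [(0, 1), (0, 2), (0, 5), (0, 6), (0, 9), (0, 10), (0, 13), (0, 14)]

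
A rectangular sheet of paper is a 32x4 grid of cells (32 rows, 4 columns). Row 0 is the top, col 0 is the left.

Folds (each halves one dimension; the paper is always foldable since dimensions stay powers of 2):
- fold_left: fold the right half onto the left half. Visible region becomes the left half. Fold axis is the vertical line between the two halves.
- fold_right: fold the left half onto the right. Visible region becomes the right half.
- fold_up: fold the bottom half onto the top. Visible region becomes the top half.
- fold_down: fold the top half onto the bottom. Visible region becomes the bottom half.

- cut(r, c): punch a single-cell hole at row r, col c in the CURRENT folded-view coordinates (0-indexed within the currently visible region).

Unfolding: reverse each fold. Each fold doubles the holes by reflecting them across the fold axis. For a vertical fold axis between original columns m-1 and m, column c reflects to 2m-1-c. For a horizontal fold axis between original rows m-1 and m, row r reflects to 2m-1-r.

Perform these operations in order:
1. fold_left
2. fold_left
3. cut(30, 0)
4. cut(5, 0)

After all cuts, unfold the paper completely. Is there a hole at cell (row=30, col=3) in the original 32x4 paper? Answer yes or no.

Answer: yes

Derivation:
Op 1 fold_left: fold axis v@2; visible region now rows[0,32) x cols[0,2) = 32x2
Op 2 fold_left: fold axis v@1; visible region now rows[0,32) x cols[0,1) = 32x1
Op 3 cut(30, 0): punch at orig (30,0); cuts so far [(30, 0)]; region rows[0,32) x cols[0,1) = 32x1
Op 4 cut(5, 0): punch at orig (5,0); cuts so far [(5, 0), (30, 0)]; region rows[0,32) x cols[0,1) = 32x1
Unfold 1 (reflect across v@1): 4 holes -> [(5, 0), (5, 1), (30, 0), (30, 1)]
Unfold 2 (reflect across v@2): 8 holes -> [(5, 0), (5, 1), (5, 2), (5, 3), (30, 0), (30, 1), (30, 2), (30, 3)]
Holes: [(5, 0), (5, 1), (5, 2), (5, 3), (30, 0), (30, 1), (30, 2), (30, 3)]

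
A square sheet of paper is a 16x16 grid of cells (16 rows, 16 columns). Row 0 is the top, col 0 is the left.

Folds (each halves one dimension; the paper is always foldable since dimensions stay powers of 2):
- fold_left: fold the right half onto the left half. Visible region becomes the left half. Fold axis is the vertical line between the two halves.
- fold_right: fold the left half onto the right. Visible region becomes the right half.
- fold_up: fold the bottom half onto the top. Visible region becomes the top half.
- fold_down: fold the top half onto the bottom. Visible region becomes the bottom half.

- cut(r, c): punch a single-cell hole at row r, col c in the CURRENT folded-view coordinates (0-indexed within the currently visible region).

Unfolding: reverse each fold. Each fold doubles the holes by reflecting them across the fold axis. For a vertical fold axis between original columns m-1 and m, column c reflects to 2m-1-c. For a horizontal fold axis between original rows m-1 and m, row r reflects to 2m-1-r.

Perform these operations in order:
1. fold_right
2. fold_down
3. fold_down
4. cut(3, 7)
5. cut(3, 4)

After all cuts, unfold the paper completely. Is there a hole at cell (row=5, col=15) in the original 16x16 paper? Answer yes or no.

Op 1 fold_right: fold axis v@8; visible region now rows[0,16) x cols[8,16) = 16x8
Op 2 fold_down: fold axis h@8; visible region now rows[8,16) x cols[8,16) = 8x8
Op 3 fold_down: fold axis h@12; visible region now rows[12,16) x cols[8,16) = 4x8
Op 4 cut(3, 7): punch at orig (15,15); cuts so far [(15, 15)]; region rows[12,16) x cols[8,16) = 4x8
Op 5 cut(3, 4): punch at orig (15,12); cuts so far [(15, 12), (15, 15)]; region rows[12,16) x cols[8,16) = 4x8
Unfold 1 (reflect across h@12): 4 holes -> [(8, 12), (8, 15), (15, 12), (15, 15)]
Unfold 2 (reflect across h@8): 8 holes -> [(0, 12), (0, 15), (7, 12), (7, 15), (8, 12), (8, 15), (15, 12), (15, 15)]
Unfold 3 (reflect across v@8): 16 holes -> [(0, 0), (0, 3), (0, 12), (0, 15), (7, 0), (7, 3), (7, 12), (7, 15), (8, 0), (8, 3), (8, 12), (8, 15), (15, 0), (15, 3), (15, 12), (15, 15)]
Holes: [(0, 0), (0, 3), (0, 12), (0, 15), (7, 0), (7, 3), (7, 12), (7, 15), (8, 0), (8, 3), (8, 12), (8, 15), (15, 0), (15, 3), (15, 12), (15, 15)]

Answer: no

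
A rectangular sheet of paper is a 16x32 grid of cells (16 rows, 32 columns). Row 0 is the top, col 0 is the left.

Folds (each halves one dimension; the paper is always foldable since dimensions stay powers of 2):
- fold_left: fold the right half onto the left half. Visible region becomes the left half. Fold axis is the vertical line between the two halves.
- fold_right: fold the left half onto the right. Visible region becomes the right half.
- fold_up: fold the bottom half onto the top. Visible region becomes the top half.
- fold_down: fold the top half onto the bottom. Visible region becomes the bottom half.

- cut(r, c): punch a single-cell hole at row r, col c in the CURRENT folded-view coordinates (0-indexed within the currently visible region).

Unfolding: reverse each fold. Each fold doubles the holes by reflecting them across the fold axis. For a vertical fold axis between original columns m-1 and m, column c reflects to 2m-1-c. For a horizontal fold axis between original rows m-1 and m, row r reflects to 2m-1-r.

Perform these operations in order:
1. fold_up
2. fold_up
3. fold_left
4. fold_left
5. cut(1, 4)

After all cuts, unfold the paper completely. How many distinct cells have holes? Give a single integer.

Op 1 fold_up: fold axis h@8; visible region now rows[0,8) x cols[0,32) = 8x32
Op 2 fold_up: fold axis h@4; visible region now rows[0,4) x cols[0,32) = 4x32
Op 3 fold_left: fold axis v@16; visible region now rows[0,4) x cols[0,16) = 4x16
Op 4 fold_left: fold axis v@8; visible region now rows[0,4) x cols[0,8) = 4x8
Op 5 cut(1, 4): punch at orig (1,4); cuts so far [(1, 4)]; region rows[0,4) x cols[0,8) = 4x8
Unfold 1 (reflect across v@8): 2 holes -> [(1, 4), (1, 11)]
Unfold 2 (reflect across v@16): 4 holes -> [(1, 4), (1, 11), (1, 20), (1, 27)]
Unfold 3 (reflect across h@4): 8 holes -> [(1, 4), (1, 11), (1, 20), (1, 27), (6, 4), (6, 11), (6, 20), (6, 27)]
Unfold 4 (reflect across h@8): 16 holes -> [(1, 4), (1, 11), (1, 20), (1, 27), (6, 4), (6, 11), (6, 20), (6, 27), (9, 4), (9, 11), (9, 20), (9, 27), (14, 4), (14, 11), (14, 20), (14, 27)]

Answer: 16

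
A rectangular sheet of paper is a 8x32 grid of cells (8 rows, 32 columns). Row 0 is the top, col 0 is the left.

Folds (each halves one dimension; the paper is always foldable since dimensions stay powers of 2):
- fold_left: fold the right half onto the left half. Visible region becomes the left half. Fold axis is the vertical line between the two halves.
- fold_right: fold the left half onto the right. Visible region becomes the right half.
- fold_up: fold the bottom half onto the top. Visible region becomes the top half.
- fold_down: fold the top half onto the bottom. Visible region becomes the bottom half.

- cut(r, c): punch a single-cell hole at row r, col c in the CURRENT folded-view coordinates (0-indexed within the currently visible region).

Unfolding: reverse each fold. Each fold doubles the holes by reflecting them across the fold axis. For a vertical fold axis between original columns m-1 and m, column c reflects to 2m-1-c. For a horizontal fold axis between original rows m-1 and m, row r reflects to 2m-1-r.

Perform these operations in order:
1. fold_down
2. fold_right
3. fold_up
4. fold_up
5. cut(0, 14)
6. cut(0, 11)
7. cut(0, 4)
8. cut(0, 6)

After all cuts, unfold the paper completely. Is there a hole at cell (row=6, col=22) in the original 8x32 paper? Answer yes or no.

Answer: yes

Derivation:
Op 1 fold_down: fold axis h@4; visible region now rows[4,8) x cols[0,32) = 4x32
Op 2 fold_right: fold axis v@16; visible region now rows[4,8) x cols[16,32) = 4x16
Op 3 fold_up: fold axis h@6; visible region now rows[4,6) x cols[16,32) = 2x16
Op 4 fold_up: fold axis h@5; visible region now rows[4,5) x cols[16,32) = 1x16
Op 5 cut(0, 14): punch at orig (4,30); cuts so far [(4, 30)]; region rows[4,5) x cols[16,32) = 1x16
Op 6 cut(0, 11): punch at orig (4,27); cuts so far [(4, 27), (4, 30)]; region rows[4,5) x cols[16,32) = 1x16
Op 7 cut(0, 4): punch at orig (4,20); cuts so far [(4, 20), (4, 27), (4, 30)]; region rows[4,5) x cols[16,32) = 1x16
Op 8 cut(0, 6): punch at orig (4,22); cuts so far [(4, 20), (4, 22), (4, 27), (4, 30)]; region rows[4,5) x cols[16,32) = 1x16
Unfold 1 (reflect across h@5): 8 holes -> [(4, 20), (4, 22), (4, 27), (4, 30), (5, 20), (5, 22), (5, 27), (5, 30)]
Unfold 2 (reflect across h@6): 16 holes -> [(4, 20), (4, 22), (4, 27), (4, 30), (5, 20), (5, 22), (5, 27), (5, 30), (6, 20), (6, 22), (6, 27), (6, 30), (7, 20), (7, 22), (7, 27), (7, 30)]
Unfold 3 (reflect across v@16): 32 holes -> [(4, 1), (4, 4), (4, 9), (4, 11), (4, 20), (4, 22), (4, 27), (4, 30), (5, 1), (5, 4), (5, 9), (5, 11), (5, 20), (5, 22), (5, 27), (5, 30), (6, 1), (6, 4), (6, 9), (6, 11), (6, 20), (6, 22), (6, 27), (6, 30), (7, 1), (7, 4), (7, 9), (7, 11), (7, 20), (7, 22), (7, 27), (7, 30)]
Unfold 4 (reflect across h@4): 64 holes -> [(0, 1), (0, 4), (0, 9), (0, 11), (0, 20), (0, 22), (0, 27), (0, 30), (1, 1), (1, 4), (1, 9), (1, 11), (1, 20), (1, 22), (1, 27), (1, 30), (2, 1), (2, 4), (2, 9), (2, 11), (2, 20), (2, 22), (2, 27), (2, 30), (3, 1), (3, 4), (3, 9), (3, 11), (3, 20), (3, 22), (3, 27), (3, 30), (4, 1), (4, 4), (4, 9), (4, 11), (4, 20), (4, 22), (4, 27), (4, 30), (5, 1), (5, 4), (5, 9), (5, 11), (5, 20), (5, 22), (5, 27), (5, 30), (6, 1), (6, 4), (6, 9), (6, 11), (6, 20), (6, 22), (6, 27), (6, 30), (7, 1), (7, 4), (7, 9), (7, 11), (7, 20), (7, 22), (7, 27), (7, 30)]
Holes: [(0, 1), (0, 4), (0, 9), (0, 11), (0, 20), (0, 22), (0, 27), (0, 30), (1, 1), (1, 4), (1, 9), (1, 11), (1, 20), (1, 22), (1, 27), (1, 30), (2, 1), (2, 4), (2, 9), (2, 11), (2, 20), (2, 22), (2, 27), (2, 30), (3, 1), (3, 4), (3, 9), (3, 11), (3, 20), (3, 22), (3, 27), (3, 30), (4, 1), (4, 4), (4, 9), (4, 11), (4, 20), (4, 22), (4, 27), (4, 30), (5, 1), (5, 4), (5, 9), (5, 11), (5, 20), (5, 22), (5, 27), (5, 30), (6, 1), (6, 4), (6, 9), (6, 11), (6, 20), (6, 22), (6, 27), (6, 30), (7, 1), (7, 4), (7, 9), (7, 11), (7, 20), (7, 22), (7, 27), (7, 30)]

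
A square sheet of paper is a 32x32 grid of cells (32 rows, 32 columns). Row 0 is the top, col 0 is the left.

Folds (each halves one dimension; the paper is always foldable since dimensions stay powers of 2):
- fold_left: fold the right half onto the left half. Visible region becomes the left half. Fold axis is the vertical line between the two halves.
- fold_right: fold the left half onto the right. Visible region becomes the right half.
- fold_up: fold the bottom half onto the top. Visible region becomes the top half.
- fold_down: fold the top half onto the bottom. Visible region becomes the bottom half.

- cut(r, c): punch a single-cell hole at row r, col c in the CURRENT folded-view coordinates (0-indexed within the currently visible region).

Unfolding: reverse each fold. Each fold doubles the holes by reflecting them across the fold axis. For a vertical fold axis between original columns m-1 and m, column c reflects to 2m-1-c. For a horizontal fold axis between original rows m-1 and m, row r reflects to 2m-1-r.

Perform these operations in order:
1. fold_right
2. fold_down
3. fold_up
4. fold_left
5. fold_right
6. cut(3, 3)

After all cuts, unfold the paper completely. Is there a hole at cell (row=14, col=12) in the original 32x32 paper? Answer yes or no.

Answer: no

Derivation:
Op 1 fold_right: fold axis v@16; visible region now rows[0,32) x cols[16,32) = 32x16
Op 2 fold_down: fold axis h@16; visible region now rows[16,32) x cols[16,32) = 16x16
Op 3 fold_up: fold axis h@24; visible region now rows[16,24) x cols[16,32) = 8x16
Op 4 fold_left: fold axis v@24; visible region now rows[16,24) x cols[16,24) = 8x8
Op 5 fold_right: fold axis v@20; visible region now rows[16,24) x cols[20,24) = 8x4
Op 6 cut(3, 3): punch at orig (19,23); cuts so far [(19, 23)]; region rows[16,24) x cols[20,24) = 8x4
Unfold 1 (reflect across v@20): 2 holes -> [(19, 16), (19, 23)]
Unfold 2 (reflect across v@24): 4 holes -> [(19, 16), (19, 23), (19, 24), (19, 31)]
Unfold 3 (reflect across h@24): 8 holes -> [(19, 16), (19, 23), (19, 24), (19, 31), (28, 16), (28, 23), (28, 24), (28, 31)]
Unfold 4 (reflect across h@16): 16 holes -> [(3, 16), (3, 23), (3, 24), (3, 31), (12, 16), (12, 23), (12, 24), (12, 31), (19, 16), (19, 23), (19, 24), (19, 31), (28, 16), (28, 23), (28, 24), (28, 31)]
Unfold 5 (reflect across v@16): 32 holes -> [(3, 0), (3, 7), (3, 8), (3, 15), (3, 16), (3, 23), (3, 24), (3, 31), (12, 0), (12, 7), (12, 8), (12, 15), (12, 16), (12, 23), (12, 24), (12, 31), (19, 0), (19, 7), (19, 8), (19, 15), (19, 16), (19, 23), (19, 24), (19, 31), (28, 0), (28, 7), (28, 8), (28, 15), (28, 16), (28, 23), (28, 24), (28, 31)]
Holes: [(3, 0), (3, 7), (3, 8), (3, 15), (3, 16), (3, 23), (3, 24), (3, 31), (12, 0), (12, 7), (12, 8), (12, 15), (12, 16), (12, 23), (12, 24), (12, 31), (19, 0), (19, 7), (19, 8), (19, 15), (19, 16), (19, 23), (19, 24), (19, 31), (28, 0), (28, 7), (28, 8), (28, 15), (28, 16), (28, 23), (28, 24), (28, 31)]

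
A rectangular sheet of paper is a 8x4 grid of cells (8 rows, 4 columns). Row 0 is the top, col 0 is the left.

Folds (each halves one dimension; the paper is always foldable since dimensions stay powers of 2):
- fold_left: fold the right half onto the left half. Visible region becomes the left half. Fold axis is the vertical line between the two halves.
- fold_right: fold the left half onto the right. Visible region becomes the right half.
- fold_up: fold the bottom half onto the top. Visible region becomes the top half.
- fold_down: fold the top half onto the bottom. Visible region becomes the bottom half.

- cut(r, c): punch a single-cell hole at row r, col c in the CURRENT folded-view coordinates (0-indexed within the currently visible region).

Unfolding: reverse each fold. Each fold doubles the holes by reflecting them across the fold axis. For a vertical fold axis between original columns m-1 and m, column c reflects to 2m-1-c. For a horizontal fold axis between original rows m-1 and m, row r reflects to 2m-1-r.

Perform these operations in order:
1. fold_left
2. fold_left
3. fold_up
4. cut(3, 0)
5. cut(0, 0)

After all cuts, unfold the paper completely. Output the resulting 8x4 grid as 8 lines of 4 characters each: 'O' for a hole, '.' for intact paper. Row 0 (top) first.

Op 1 fold_left: fold axis v@2; visible region now rows[0,8) x cols[0,2) = 8x2
Op 2 fold_left: fold axis v@1; visible region now rows[0,8) x cols[0,1) = 8x1
Op 3 fold_up: fold axis h@4; visible region now rows[0,4) x cols[0,1) = 4x1
Op 4 cut(3, 0): punch at orig (3,0); cuts so far [(3, 0)]; region rows[0,4) x cols[0,1) = 4x1
Op 5 cut(0, 0): punch at orig (0,0); cuts so far [(0, 0), (3, 0)]; region rows[0,4) x cols[0,1) = 4x1
Unfold 1 (reflect across h@4): 4 holes -> [(0, 0), (3, 0), (4, 0), (7, 0)]
Unfold 2 (reflect across v@1): 8 holes -> [(0, 0), (0, 1), (3, 0), (3, 1), (4, 0), (4, 1), (7, 0), (7, 1)]
Unfold 3 (reflect across v@2): 16 holes -> [(0, 0), (0, 1), (0, 2), (0, 3), (3, 0), (3, 1), (3, 2), (3, 3), (4, 0), (4, 1), (4, 2), (4, 3), (7, 0), (7, 1), (7, 2), (7, 3)]

Answer: OOOO
....
....
OOOO
OOOO
....
....
OOOO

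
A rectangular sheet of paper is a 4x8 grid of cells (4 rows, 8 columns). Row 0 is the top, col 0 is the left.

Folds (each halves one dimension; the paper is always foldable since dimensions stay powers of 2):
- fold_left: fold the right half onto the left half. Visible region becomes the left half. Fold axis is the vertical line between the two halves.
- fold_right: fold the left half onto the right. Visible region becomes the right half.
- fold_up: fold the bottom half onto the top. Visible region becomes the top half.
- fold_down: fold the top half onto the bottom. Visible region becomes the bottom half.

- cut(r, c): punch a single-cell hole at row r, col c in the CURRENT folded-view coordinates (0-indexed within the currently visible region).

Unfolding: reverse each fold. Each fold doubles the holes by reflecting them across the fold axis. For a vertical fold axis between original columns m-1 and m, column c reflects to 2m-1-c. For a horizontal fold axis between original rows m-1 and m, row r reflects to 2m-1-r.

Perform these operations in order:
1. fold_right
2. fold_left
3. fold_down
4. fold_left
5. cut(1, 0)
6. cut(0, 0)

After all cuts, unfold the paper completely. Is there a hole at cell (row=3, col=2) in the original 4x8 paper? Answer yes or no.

Op 1 fold_right: fold axis v@4; visible region now rows[0,4) x cols[4,8) = 4x4
Op 2 fold_left: fold axis v@6; visible region now rows[0,4) x cols[4,6) = 4x2
Op 3 fold_down: fold axis h@2; visible region now rows[2,4) x cols[4,6) = 2x2
Op 4 fold_left: fold axis v@5; visible region now rows[2,4) x cols[4,5) = 2x1
Op 5 cut(1, 0): punch at orig (3,4); cuts so far [(3, 4)]; region rows[2,4) x cols[4,5) = 2x1
Op 6 cut(0, 0): punch at orig (2,4); cuts so far [(2, 4), (3, 4)]; region rows[2,4) x cols[4,5) = 2x1
Unfold 1 (reflect across v@5): 4 holes -> [(2, 4), (2, 5), (3, 4), (3, 5)]
Unfold 2 (reflect across h@2): 8 holes -> [(0, 4), (0, 5), (1, 4), (1, 5), (2, 4), (2, 5), (3, 4), (3, 5)]
Unfold 3 (reflect across v@6): 16 holes -> [(0, 4), (0, 5), (0, 6), (0, 7), (1, 4), (1, 5), (1, 6), (1, 7), (2, 4), (2, 5), (2, 6), (2, 7), (3, 4), (3, 5), (3, 6), (3, 7)]
Unfold 4 (reflect across v@4): 32 holes -> [(0, 0), (0, 1), (0, 2), (0, 3), (0, 4), (0, 5), (0, 6), (0, 7), (1, 0), (1, 1), (1, 2), (1, 3), (1, 4), (1, 5), (1, 6), (1, 7), (2, 0), (2, 1), (2, 2), (2, 3), (2, 4), (2, 5), (2, 6), (2, 7), (3, 0), (3, 1), (3, 2), (3, 3), (3, 4), (3, 5), (3, 6), (3, 7)]
Holes: [(0, 0), (0, 1), (0, 2), (0, 3), (0, 4), (0, 5), (0, 6), (0, 7), (1, 0), (1, 1), (1, 2), (1, 3), (1, 4), (1, 5), (1, 6), (1, 7), (2, 0), (2, 1), (2, 2), (2, 3), (2, 4), (2, 5), (2, 6), (2, 7), (3, 0), (3, 1), (3, 2), (3, 3), (3, 4), (3, 5), (3, 6), (3, 7)]

Answer: yes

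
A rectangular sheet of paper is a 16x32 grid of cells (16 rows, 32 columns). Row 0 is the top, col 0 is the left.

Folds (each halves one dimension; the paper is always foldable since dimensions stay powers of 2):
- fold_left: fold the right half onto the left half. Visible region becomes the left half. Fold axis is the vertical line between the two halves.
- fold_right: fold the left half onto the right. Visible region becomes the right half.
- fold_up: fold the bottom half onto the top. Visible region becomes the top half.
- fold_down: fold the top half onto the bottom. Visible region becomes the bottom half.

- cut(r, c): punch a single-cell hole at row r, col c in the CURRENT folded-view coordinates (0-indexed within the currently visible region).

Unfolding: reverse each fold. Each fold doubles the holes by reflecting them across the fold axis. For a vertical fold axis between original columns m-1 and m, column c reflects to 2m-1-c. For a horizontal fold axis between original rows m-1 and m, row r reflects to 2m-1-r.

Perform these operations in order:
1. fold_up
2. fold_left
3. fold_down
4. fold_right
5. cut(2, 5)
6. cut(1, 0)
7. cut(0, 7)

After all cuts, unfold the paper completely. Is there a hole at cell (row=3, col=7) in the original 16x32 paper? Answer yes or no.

Op 1 fold_up: fold axis h@8; visible region now rows[0,8) x cols[0,32) = 8x32
Op 2 fold_left: fold axis v@16; visible region now rows[0,8) x cols[0,16) = 8x16
Op 3 fold_down: fold axis h@4; visible region now rows[4,8) x cols[0,16) = 4x16
Op 4 fold_right: fold axis v@8; visible region now rows[4,8) x cols[8,16) = 4x8
Op 5 cut(2, 5): punch at orig (6,13); cuts so far [(6, 13)]; region rows[4,8) x cols[8,16) = 4x8
Op 6 cut(1, 0): punch at orig (5,8); cuts so far [(5, 8), (6, 13)]; region rows[4,8) x cols[8,16) = 4x8
Op 7 cut(0, 7): punch at orig (4,15); cuts so far [(4, 15), (5, 8), (6, 13)]; region rows[4,8) x cols[8,16) = 4x8
Unfold 1 (reflect across v@8): 6 holes -> [(4, 0), (4, 15), (5, 7), (5, 8), (6, 2), (6, 13)]
Unfold 2 (reflect across h@4): 12 holes -> [(1, 2), (1, 13), (2, 7), (2, 8), (3, 0), (3, 15), (4, 0), (4, 15), (5, 7), (5, 8), (6, 2), (6, 13)]
Unfold 3 (reflect across v@16): 24 holes -> [(1, 2), (1, 13), (1, 18), (1, 29), (2, 7), (2, 8), (2, 23), (2, 24), (3, 0), (3, 15), (3, 16), (3, 31), (4, 0), (4, 15), (4, 16), (4, 31), (5, 7), (5, 8), (5, 23), (5, 24), (6, 2), (6, 13), (6, 18), (6, 29)]
Unfold 4 (reflect across h@8): 48 holes -> [(1, 2), (1, 13), (1, 18), (1, 29), (2, 7), (2, 8), (2, 23), (2, 24), (3, 0), (3, 15), (3, 16), (3, 31), (4, 0), (4, 15), (4, 16), (4, 31), (5, 7), (5, 8), (5, 23), (5, 24), (6, 2), (6, 13), (6, 18), (6, 29), (9, 2), (9, 13), (9, 18), (9, 29), (10, 7), (10, 8), (10, 23), (10, 24), (11, 0), (11, 15), (11, 16), (11, 31), (12, 0), (12, 15), (12, 16), (12, 31), (13, 7), (13, 8), (13, 23), (13, 24), (14, 2), (14, 13), (14, 18), (14, 29)]
Holes: [(1, 2), (1, 13), (1, 18), (1, 29), (2, 7), (2, 8), (2, 23), (2, 24), (3, 0), (3, 15), (3, 16), (3, 31), (4, 0), (4, 15), (4, 16), (4, 31), (5, 7), (5, 8), (5, 23), (5, 24), (6, 2), (6, 13), (6, 18), (6, 29), (9, 2), (9, 13), (9, 18), (9, 29), (10, 7), (10, 8), (10, 23), (10, 24), (11, 0), (11, 15), (11, 16), (11, 31), (12, 0), (12, 15), (12, 16), (12, 31), (13, 7), (13, 8), (13, 23), (13, 24), (14, 2), (14, 13), (14, 18), (14, 29)]

Answer: no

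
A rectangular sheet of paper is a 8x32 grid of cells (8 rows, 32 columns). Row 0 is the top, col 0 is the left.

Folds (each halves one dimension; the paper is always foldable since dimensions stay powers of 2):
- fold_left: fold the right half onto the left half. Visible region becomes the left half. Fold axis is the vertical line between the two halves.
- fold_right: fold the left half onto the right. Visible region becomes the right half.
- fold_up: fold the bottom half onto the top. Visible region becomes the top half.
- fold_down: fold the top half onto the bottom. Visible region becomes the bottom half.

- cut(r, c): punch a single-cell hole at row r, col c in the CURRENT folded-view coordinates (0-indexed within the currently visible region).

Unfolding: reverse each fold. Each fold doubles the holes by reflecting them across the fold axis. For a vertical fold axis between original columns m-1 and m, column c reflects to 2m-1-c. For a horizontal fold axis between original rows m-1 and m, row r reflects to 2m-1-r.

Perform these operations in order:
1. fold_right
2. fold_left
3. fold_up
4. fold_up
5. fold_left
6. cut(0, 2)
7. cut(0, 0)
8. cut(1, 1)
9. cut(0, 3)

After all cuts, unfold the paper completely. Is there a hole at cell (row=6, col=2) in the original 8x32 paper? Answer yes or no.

Answer: no

Derivation:
Op 1 fold_right: fold axis v@16; visible region now rows[0,8) x cols[16,32) = 8x16
Op 2 fold_left: fold axis v@24; visible region now rows[0,8) x cols[16,24) = 8x8
Op 3 fold_up: fold axis h@4; visible region now rows[0,4) x cols[16,24) = 4x8
Op 4 fold_up: fold axis h@2; visible region now rows[0,2) x cols[16,24) = 2x8
Op 5 fold_left: fold axis v@20; visible region now rows[0,2) x cols[16,20) = 2x4
Op 6 cut(0, 2): punch at orig (0,18); cuts so far [(0, 18)]; region rows[0,2) x cols[16,20) = 2x4
Op 7 cut(0, 0): punch at orig (0,16); cuts so far [(0, 16), (0, 18)]; region rows[0,2) x cols[16,20) = 2x4
Op 8 cut(1, 1): punch at orig (1,17); cuts so far [(0, 16), (0, 18), (1, 17)]; region rows[0,2) x cols[16,20) = 2x4
Op 9 cut(0, 3): punch at orig (0,19); cuts so far [(0, 16), (0, 18), (0, 19), (1, 17)]; region rows[0,2) x cols[16,20) = 2x4
Unfold 1 (reflect across v@20): 8 holes -> [(0, 16), (0, 18), (0, 19), (0, 20), (0, 21), (0, 23), (1, 17), (1, 22)]
Unfold 2 (reflect across h@2): 16 holes -> [(0, 16), (0, 18), (0, 19), (0, 20), (0, 21), (0, 23), (1, 17), (1, 22), (2, 17), (2, 22), (3, 16), (3, 18), (3, 19), (3, 20), (3, 21), (3, 23)]
Unfold 3 (reflect across h@4): 32 holes -> [(0, 16), (0, 18), (0, 19), (0, 20), (0, 21), (0, 23), (1, 17), (1, 22), (2, 17), (2, 22), (3, 16), (3, 18), (3, 19), (3, 20), (3, 21), (3, 23), (4, 16), (4, 18), (4, 19), (4, 20), (4, 21), (4, 23), (5, 17), (5, 22), (6, 17), (6, 22), (7, 16), (7, 18), (7, 19), (7, 20), (7, 21), (7, 23)]
Unfold 4 (reflect across v@24): 64 holes -> [(0, 16), (0, 18), (0, 19), (0, 20), (0, 21), (0, 23), (0, 24), (0, 26), (0, 27), (0, 28), (0, 29), (0, 31), (1, 17), (1, 22), (1, 25), (1, 30), (2, 17), (2, 22), (2, 25), (2, 30), (3, 16), (3, 18), (3, 19), (3, 20), (3, 21), (3, 23), (3, 24), (3, 26), (3, 27), (3, 28), (3, 29), (3, 31), (4, 16), (4, 18), (4, 19), (4, 20), (4, 21), (4, 23), (4, 24), (4, 26), (4, 27), (4, 28), (4, 29), (4, 31), (5, 17), (5, 22), (5, 25), (5, 30), (6, 17), (6, 22), (6, 25), (6, 30), (7, 16), (7, 18), (7, 19), (7, 20), (7, 21), (7, 23), (7, 24), (7, 26), (7, 27), (7, 28), (7, 29), (7, 31)]
Unfold 5 (reflect across v@16): 128 holes -> [(0, 0), (0, 2), (0, 3), (0, 4), (0, 5), (0, 7), (0, 8), (0, 10), (0, 11), (0, 12), (0, 13), (0, 15), (0, 16), (0, 18), (0, 19), (0, 20), (0, 21), (0, 23), (0, 24), (0, 26), (0, 27), (0, 28), (0, 29), (0, 31), (1, 1), (1, 6), (1, 9), (1, 14), (1, 17), (1, 22), (1, 25), (1, 30), (2, 1), (2, 6), (2, 9), (2, 14), (2, 17), (2, 22), (2, 25), (2, 30), (3, 0), (3, 2), (3, 3), (3, 4), (3, 5), (3, 7), (3, 8), (3, 10), (3, 11), (3, 12), (3, 13), (3, 15), (3, 16), (3, 18), (3, 19), (3, 20), (3, 21), (3, 23), (3, 24), (3, 26), (3, 27), (3, 28), (3, 29), (3, 31), (4, 0), (4, 2), (4, 3), (4, 4), (4, 5), (4, 7), (4, 8), (4, 10), (4, 11), (4, 12), (4, 13), (4, 15), (4, 16), (4, 18), (4, 19), (4, 20), (4, 21), (4, 23), (4, 24), (4, 26), (4, 27), (4, 28), (4, 29), (4, 31), (5, 1), (5, 6), (5, 9), (5, 14), (5, 17), (5, 22), (5, 25), (5, 30), (6, 1), (6, 6), (6, 9), (6, 14), (6, 17), (6, 22), (6, 25), (6, 30), (7, 0), (7, 2), (7, 3), (7, 4), (7, 5), (7, 7), (7, 8), (7, 10), (7, 11), (7, 12), (7, 13), (7, 15), (7, 16), (7, 18), (7, 19), (7, 20), (7, 21), (7, 23), (7, 24), (7, 26), (7, 27), (7, 28), (7, 29), (7, 31)]
Holes: [(0, 0), (0, 2), (0, 3), (0, 4), (0, 5), (0, 7), (0, 8), (0, 10), (0, 11), (0, 12), (0, 13), (0, 15), (0, 16), (0, 18), (0, 19), (0, 20), (0, 21), (0, 23), (0, 24), (0, 26), (0, 27), (0, 28), (0, 29), (0, 31), (1, 1), (1, 6), (1, 9), (1, 14), (1, 17), (1, 22), (1, 25), (1, 30), (2, 1), (2, 6), (2, 9), (2, 14), (2, 17), (2, 22), (2, 25), (2, 30), (3, 0), (3, 2), (3, 3), (3, 4), (3, 5), (3, 7), (3, 8), (3, 10), (3, 11), (3, 12), (3, 13), (3, 15), (3, 16), (3, 18), (3, 19), (3, 20), (3, 21), (3, 23), (3, 24), (3, 26), (3, 27), (3, 28), (3, 29), (3, 31), (4, 0), (4, 2), (4, 3), (4, 4), (4, 5), (4, 7), (4, 8), (4, 10), (4, 11), (4, 12), (4, 13), (4, 15), (4, 16), (4, 18), (4, 19), (4, 20), (4, 21), (4, 23), (4, 24), (4, 26), (4, 27), (4, 28), (4, 29), (4, 31), (5, 1), (5, 6), (5, 9), (5, 14), (5, 17), (5, 22), (5, 25), (5, 30), (6, 1), (6, 6), (6, 9), (6, 14), (6, 17), (6, 22), (6, 25), (6, 30), (7, 0), (7, 2), (7, 3), (7, 4), (7, 5), (7, 7), (7, 8), (7, 10), (7, 11), (7, 12), (7, 13), (7, 15), (7, 16), (7, 18), (7, 19), (7, 20), (7, 21), (7, 23), (7, 24), (7, 26), (7, 27), (7, 28), (7, 29), (7, 31)]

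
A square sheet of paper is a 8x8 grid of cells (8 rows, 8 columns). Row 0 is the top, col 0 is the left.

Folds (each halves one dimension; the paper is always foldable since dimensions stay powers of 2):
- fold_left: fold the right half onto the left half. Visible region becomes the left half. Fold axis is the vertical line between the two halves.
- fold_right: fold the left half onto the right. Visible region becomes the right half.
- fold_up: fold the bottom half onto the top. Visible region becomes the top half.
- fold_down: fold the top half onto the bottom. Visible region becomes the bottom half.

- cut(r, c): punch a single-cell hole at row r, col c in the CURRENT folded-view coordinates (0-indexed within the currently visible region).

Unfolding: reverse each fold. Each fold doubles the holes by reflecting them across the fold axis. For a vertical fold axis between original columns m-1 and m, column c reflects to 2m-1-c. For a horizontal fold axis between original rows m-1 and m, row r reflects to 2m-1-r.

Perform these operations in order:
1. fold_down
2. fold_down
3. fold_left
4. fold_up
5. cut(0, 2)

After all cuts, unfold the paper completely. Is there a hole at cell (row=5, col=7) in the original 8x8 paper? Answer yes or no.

Op 1 fold_down: fold axis h@4; visible region now rows[4,8) x cols[0,8) = 4x8
Op 2 fold_down: fold axis h@6; visible region now rows[6,8) x cols[0,8) = 2x8
Op 3 fold_left: fold axis v@4; visible region now rows[6,8) x cols[0,4) = 2x4
Op 4 fold_up: fold axis h@7; visible region now rows[6,7) x cols[0,4) = 1x4
Op 5 cut(0, 2): punch at orig (6,2); cuts so far [(6, 2)]; region rows[6,7) x cols[0,4) = 1x4
Unfold 1 (reflect across h@7): 2 holes -> [(6, 2), (7, 2)]
Unfold 2 (reflect across v@4): 4 holes -> [(6, 2), (6, 5), (7, 2), (7, 5)]
Unfold 3 (reflect across h@6): 8 holes -> [(4, 2), (4, 5), (5, 2), (5, 5), (6, 2), (6, 5), (7, 2), (7, 5)]
Unfold 4 (reflect across h@4): 16 holes -> [(0, 2), (0, 5), (1, 2), (1, 5), (2, 2), (2, 5), (3, 2), (3, 5), (4, 2), (4, 5), (5, 2), (5, 5), (6, 2), (6, 5), (7, 2), (7, 5)]
Holes: [(0, 2), (0, 5), (1, 2), (1, 5), (2, 2), (2, 5), (3, 2), (3, 5), (4, 2), (4, 5), (5, 2), (5, 5), (6, 2), (6, 5), (7, 2), (7, 5)]

Answer: no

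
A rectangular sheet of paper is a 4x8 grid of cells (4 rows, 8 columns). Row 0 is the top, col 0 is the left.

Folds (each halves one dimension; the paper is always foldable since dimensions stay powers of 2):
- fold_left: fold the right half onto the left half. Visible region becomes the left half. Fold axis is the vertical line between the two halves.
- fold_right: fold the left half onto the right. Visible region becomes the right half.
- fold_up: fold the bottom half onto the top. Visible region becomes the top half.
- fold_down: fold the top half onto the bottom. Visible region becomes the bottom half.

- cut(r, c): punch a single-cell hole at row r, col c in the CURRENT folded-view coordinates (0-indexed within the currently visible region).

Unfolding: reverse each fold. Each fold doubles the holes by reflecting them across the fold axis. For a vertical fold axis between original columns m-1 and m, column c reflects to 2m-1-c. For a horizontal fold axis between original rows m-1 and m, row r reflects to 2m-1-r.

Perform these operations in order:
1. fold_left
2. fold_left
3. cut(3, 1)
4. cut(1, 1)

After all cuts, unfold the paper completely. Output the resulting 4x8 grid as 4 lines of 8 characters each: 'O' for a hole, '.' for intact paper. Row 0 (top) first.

Op 1 fold_left: fold axis v@4; visible region now rows[0,4) x cols[0,4) = 4x4
Op 2 fold_left: fold axis v@2; visible region now rows[0,4) x cols[0,2) = 4x2
Op 3 cut(3, 1): punch at orig (3,1); cuts so far [(3, 1)]; region rows[0,4) x cols[0,2) = 4x2
Op 4 cut(1, 1): punch at orig (1,1); cuts so far [(1, 1), (3, 1)]; region rows[0,4) x cols[0,2) = 4x2
Unfold 1 (reflect across v@2): 4 holes -> [(1, 1), (1, 2), (3, 1), (3, 2)]
Unfold 2 (reflect across v@4): 8 holes -> [(1, 1), (1, 2), (1, 5), (1, 6), (3, 1), (3, 2), (3, 5), (3, 6)]

Answer: ........
.OO..OO.
........
.OO..OO.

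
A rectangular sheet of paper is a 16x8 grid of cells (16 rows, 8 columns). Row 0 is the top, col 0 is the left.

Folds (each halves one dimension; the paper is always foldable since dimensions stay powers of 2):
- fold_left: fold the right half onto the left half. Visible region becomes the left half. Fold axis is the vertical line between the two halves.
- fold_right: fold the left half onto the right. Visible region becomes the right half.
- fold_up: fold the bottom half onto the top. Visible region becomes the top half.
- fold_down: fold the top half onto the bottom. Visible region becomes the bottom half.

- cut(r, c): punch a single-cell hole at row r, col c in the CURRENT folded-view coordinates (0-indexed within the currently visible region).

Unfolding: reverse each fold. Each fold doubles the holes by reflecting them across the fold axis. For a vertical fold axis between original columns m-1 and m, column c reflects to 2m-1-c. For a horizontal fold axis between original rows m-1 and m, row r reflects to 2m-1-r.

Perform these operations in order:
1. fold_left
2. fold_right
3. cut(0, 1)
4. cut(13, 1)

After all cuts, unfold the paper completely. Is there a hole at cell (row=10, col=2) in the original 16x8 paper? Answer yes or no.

Answer: no

Derivation:
Op 1 fold_left: fold axis v@4; visible region now rows[0,16) x cols[0,4) = 16x4
Op 2 fold_right: fold axis v@2; visible region now rows[0,16) x cols[2,4) = 16x2
Op 3 cut(0, 1): punch at orig (0,3); cuts so far [(0, 3)]; region rows[0,16) x cols[2,4) = 16x2
Op 4 cut(13, 1): punch at orig (13,3); cuts so far [(0, 3), (13, 3)]; region rows[0,16) x cols[2,4) = 16x2
Unfold 1 (reflect across v@2): 4 holes -> [(0, 0), (0, 3), (13, 0), (13, 3)]
Unfold 2 (reflect across v@4): 8 holes -> [(0, 0), (0, 3), (0, 4), (0, 7), (13, 0), (13, 3), (13, 4), (13, 7)]
Holes: [(0, 0), (0, 3), (0, 4), (0, 7), (13, 0), (13, 3), (13, 4), (13, 7)]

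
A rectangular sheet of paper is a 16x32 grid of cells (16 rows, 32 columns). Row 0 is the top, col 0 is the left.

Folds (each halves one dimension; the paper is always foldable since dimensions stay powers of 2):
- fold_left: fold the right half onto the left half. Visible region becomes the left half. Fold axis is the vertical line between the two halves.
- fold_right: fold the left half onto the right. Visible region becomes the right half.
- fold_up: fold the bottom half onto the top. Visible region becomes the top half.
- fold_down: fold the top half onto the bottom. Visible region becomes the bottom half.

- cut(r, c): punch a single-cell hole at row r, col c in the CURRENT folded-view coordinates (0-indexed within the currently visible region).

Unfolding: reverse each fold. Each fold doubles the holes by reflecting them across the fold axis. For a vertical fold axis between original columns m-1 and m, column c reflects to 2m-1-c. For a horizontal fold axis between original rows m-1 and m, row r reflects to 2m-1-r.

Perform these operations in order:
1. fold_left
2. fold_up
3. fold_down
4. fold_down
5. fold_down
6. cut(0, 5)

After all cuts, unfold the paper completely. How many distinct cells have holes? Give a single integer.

Op 1 fold_left: fold axis v@16; visible region now rows[0,16) x cols[0,16) = 16x16
Op 2 fold_up: fold axis h@8; visible region now rows[0,8) x cols[0,16) = 8x16
Op 3 fold_down: fold axis h@4; visible region now rows[4,8) x cols[0,16) = 4x16
Op 4 fold_down: fold axis h@6; visible region now rows[6,8) x cols[0,16) = 2x16
Op 5 fold_down: fold axis h@7; visible region now rows[7,8) x cols[0,16) = 1x16
Op 6 cut(0, 5): punch at orig (7,5); cuts so far [(7, 5)]; region rows[7,8) x cols[0,16) = 1x16
Unfold 1 (reflect across h@7): 2 holes -> [(6, 5), (7, 5)]
Unfold 2 (reflect across h@6): 4 holes -> [(4, 5), (5, 5), (6, 5), (7, 5)]
Unfold 3 (reflect across h@4): 8 holes -> [(0, 5), (1, 5), (2, 5), (3, 5), (4, 5), (5, 5), (6, 5), (7, 5)]
Unfold 4 (reflect across h@8): 16 holes -> [(0, 5), (1, 5), (2, 5), (3, 5), (4, 5), (5, 5), (6, 5), (7, 5), (8, 5), (9, 5), (10, 5), (11, 5), (12, 5), (13, 5), (14, 5), (15, 5)]
Unfold 5 (reflect across v@16): 32 holes -> [(0, 5), (0, 26), (1, 5), (1, 26), (2, 5), (2, 26), (3, 5), (3, 26), (4, 5), (4, 26), (5, 5), (5, 26), (6, 5), (6, 26), (7, 5), (7, 26), (8, 5), (8, 26), (9, 5), (9, 26), (10, 5), (10, 26), (11, 5), (11, 26), (12, 5), (12, 26), (13, 5), (13, 26), (14, 5), (14, 26), (15, 5), (15, 26)]

Answer: 32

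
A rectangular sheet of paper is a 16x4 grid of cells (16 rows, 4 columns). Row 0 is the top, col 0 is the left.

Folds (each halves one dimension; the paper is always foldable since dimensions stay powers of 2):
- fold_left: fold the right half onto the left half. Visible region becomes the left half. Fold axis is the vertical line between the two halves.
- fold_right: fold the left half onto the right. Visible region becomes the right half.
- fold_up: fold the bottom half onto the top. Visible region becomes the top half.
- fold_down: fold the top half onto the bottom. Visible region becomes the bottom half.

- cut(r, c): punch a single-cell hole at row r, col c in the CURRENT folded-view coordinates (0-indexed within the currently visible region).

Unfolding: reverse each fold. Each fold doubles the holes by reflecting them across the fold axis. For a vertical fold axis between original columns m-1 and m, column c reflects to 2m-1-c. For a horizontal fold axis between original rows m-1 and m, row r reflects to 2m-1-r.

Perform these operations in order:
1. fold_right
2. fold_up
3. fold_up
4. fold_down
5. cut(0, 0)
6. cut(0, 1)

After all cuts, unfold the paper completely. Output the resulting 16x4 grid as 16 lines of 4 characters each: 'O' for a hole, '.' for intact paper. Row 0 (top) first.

Answer: ....
OOOO
OOOO
....
....
OOOO
OOOO
....
....
OOOO
OOOO
....
....
OOOO
OOOO
....

Derivation:
Op 1 fold_right: fold axis v@2; visible region now rows[0,16) x cols[2,4) = 16x2
Op 2 fold_up: fold axis h@8; visible region now rows[0,8) x cols[2,4) = 8x2
Op 3 fold_up: fold axis h@4; visible region now rows[0,4) x cols[2,4) = 4x2
Op 4 fold_down: fold axis h@2; visible region now rows[2,4) x cols[2,4) = 2x2
Op 5 cut(0, 0): punch at orig (2,2); cuts so far [(2, 2)]; region rows[2,4) x cols[2,4) = 2x2
Op 6 cut(0, 1): punch at orig (2,3); cuts so far [(2, 2), (2, 3)]; region rows[2,4) x cols[2,4) = 2x2
Unfold 1 (reflect across h@2): 4 holes -> [(1, 2), (1, 3), (2, 2), (2, 3)]
Unfold 2 (reflect across h@4): 8 holes -> [(1, 2), (1, 3), (2, 2), (2, 3), (5, 2), (5, 3), (6, 2), (6, 3)]
Unfold 3 (reflect across h@8): 16 holes -> [(1, 2), (1, 3), (2, 2), (2, 3), (5, 2), (5, 3), (6, 2), (6, 3), (9, 2), (9, 3), (10, 2), (10, 3), (13, 2), (13, 3), (14, 2), (14, 3)]
Unfold 4 (reflect across v@2): 32 holes -> [(1, 0), (1, 1), (1, 2), (1, 3), (2, 0), (2, 1), (2, 2), (2, 3), (5, 0), (5, 1), (5, 2), (5, 3), (6, 0), (6, 1), (6, 2), (6, 3), (9, 0), (9, 1), (9, 2), (9, 3), (10, 0), (10, 1), (10, 2), (10, 3), (13, 0), (13, 1), (13, 2), (13, 3), (14, 0), (14, 1), (14, 2), (14, 3)]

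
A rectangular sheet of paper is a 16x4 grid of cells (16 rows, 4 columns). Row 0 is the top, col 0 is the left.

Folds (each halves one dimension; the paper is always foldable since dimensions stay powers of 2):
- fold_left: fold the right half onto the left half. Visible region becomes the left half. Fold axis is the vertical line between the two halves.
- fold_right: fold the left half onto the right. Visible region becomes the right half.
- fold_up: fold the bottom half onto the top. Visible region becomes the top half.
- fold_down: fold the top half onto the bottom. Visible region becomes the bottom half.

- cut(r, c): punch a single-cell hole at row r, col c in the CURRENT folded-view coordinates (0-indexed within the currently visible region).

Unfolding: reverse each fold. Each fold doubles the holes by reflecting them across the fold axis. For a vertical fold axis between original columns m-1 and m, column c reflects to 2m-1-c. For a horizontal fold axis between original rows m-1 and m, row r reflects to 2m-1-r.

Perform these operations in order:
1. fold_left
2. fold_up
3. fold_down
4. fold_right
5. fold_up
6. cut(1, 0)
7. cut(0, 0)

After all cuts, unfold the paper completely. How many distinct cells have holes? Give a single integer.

Op 1 fold_left: fold axis v@2; visible region now rows[0,16) x cols[0,2) = 16x2
Op 2 fold_up: fold axis h@8; visible region now rows[0,8) x cols[0,2) = 8x2
Op 3 fold_down: fold axis h@4; visible region now rows[4,8) x cols[0,2) = 4x2
Op 4 fold_right: fold axis v@1; visible region now rows[4,8) x cols[1,2) = 4x1
Op 5 fold_up: fold axis h@6; visible region now rows[4,6) x cols[1,2) = 2x1
Op 6 cut(1, 0): punch at orig (5,1); cuts so far [(5, 1)]; region rows[4,6) x cols[1,2) = 2x1
Op 7 cut(0, 0): punch at orig (4,1); cuts so far [(4, 1), (5, 1)]; region rows[4,6) x cols[1,2) = 2x1
Unfold 1 (reflect across h@6): 4 holes -> [(4, 1), (5, 1), (6, 1), (7, 1)]
Unfold 2 (reflect across v@1): 8 holes -> [(4, 0), (4, 1), (5, 0), (5, 1), (6, 0), (6, 1), (7, 0), (7, 1)]
Unfold 3 (reflect across h@4): 16 holes -> [(0, 0), (0, 1), (1, 0), (1, 1), (2, 0), (2, 1), (3, 0), (3, 1), (4, 0), (4, 1), (5, 0), (5, 1), (6, 0), (6, 1), (7, 0), (7, 1)]
Unfold 4 (reflect across h@8): 32 holes -> [(0, 0), (0, 1), (1, 0), (1, 1), (2, 0), (2, 1), (3, 0), (3, 1), (4, 0), (4, 1), (5, 0), (5, 1), (6, 0), (6, 1), (7, 0), (7, 1), (8, 0), (8, 1), (9, 0), (9, 1), (10, 0), (10, 1), (11, 0), (11, 1), (12, 0), (12, 1), (13, 0), (13, 1), (14, 0), (14, 1), (15, 0), (15, 1)]
Unfold 5 (reflect across v@2): 64 holes -> [(0, 0), (0, 1), (0, 2), (0, 3), (1, 0), (1, 1), (1, 2), (1, 3), (2, 0), (2, 1), (2, 2), (2, 3), (3, 0), (3, 1), (3, 2), (3, 3), (4, 0), (4, 1), (4, 2), (4, 3), (5, 0), (5, 1), (5, 2), (5, 3), (6, 0), (6, 1), (6, 2), (6, 3), (7, 0), (7, 1), (7, 2), (7, 3), (8, 0), (8, 1), (8, 2), (8, 3), (9, 0), (9, 1), (9, 2), (9, 3), (10, 0), (10, 1), (10, 2), (10, 3), (11, 0), (11, 1), (11, 2), (11, 3), (12, 0), (12, 1), (12, 2), (12, 3), (13, 0), (13, 1), (13, 2), (13, 3), (14, 0), (14, 1), (14, 2), (14, 3), (15, 0), (15, 1), (15, 2), (15, 3)]

Answer: 64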